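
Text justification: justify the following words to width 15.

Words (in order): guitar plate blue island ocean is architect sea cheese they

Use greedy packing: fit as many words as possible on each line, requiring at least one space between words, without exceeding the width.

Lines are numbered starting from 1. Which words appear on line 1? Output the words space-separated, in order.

Line 1: ['guitar', 'plate'] (min_width=12, slack=3)
Line 2: ['blue', 'island'] (min_width=11, slack=4)
Line 3: ['ocean', 'is'] (min_width=8, slack=7)
Line 4: ['architect', 'sea'] (min_width=13, slack=2)
Line 5: ['cheese', 'they'] (min_width=11, slack=4)

Answer: guitar plate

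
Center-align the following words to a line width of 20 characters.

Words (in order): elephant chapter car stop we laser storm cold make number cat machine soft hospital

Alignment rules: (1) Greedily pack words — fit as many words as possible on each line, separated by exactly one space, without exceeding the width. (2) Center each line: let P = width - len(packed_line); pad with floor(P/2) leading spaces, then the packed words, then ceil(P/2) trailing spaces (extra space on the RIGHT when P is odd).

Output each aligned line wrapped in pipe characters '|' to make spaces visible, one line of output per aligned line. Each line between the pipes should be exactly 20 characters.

Line 1: ['elephant', 'chapter', 'car'] (min_width=20, slack=0)
Line 2: ['stop', 'we', 'laser', 'storm'] (min_width=19, slack=1)
Line 3: ['cold', 'make', 'number', 'cat'] (min_width=20, slack=0)
Line 4: ['machine', 'soft'] (min_width=12, slack=8)
Line 5: ['hospital'] (min_width=8, slack=12)

Answer: |elephant chapter car|
|stop we laser storm |
|cold make number cat|
|    machine soft    |
|      hospital      |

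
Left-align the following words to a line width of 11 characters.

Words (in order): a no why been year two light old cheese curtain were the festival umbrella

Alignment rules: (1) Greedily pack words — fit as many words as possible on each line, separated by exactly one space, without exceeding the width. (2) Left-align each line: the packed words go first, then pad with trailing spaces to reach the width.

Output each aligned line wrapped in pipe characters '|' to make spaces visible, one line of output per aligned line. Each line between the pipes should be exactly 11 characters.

Answer: |a no why   |
|been year  |
|two light  |
|old cheese |
|curtain    |
|were the   |
|festival   |
|umbrella   |

Derivation:
Line 1: ['a', 'no', 'why'] (min_width=8, slack=3)
Line 2: ['been', 'year'] (min_width=9, slack=2)
Line 3: ['two', 'light'] (min_width=9, slack=2)
Line 4: ['old', 'cheese'] (min_width=10, slack=1)
Line 5: ['curtain'] (min_width=7, slack=4)
Line 6: ['were', 'the'] (min_width=8, slack=3)
Line 7: ['festival'] (min_width=8, slack=3)
Line 8: ['umbrella'] (min_width=8, slack=3)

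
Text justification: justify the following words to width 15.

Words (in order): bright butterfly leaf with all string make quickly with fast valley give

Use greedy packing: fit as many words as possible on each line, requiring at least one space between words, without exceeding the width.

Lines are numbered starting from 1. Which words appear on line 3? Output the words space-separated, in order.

Line 1: ['bright'] (min_width=6, slack=9)
Line 2: ['butterfly', 'leaf'] (min_width=14, slack=1)
Line 3: ['with', 'all', 'string'] (min_width=15, slack=0)
Line 4: ['make', 'quickly'] (min_width=12, slack=3)
Line 5: ['with', 'fast'] (min_width=9, slack=6)
Line 6: ['valley', 'give'] (min_width=11, slack=4)

Answer: with all string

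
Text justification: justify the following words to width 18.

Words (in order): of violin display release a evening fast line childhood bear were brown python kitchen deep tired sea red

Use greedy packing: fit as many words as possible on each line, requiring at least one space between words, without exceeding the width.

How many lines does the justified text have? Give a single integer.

Answer: 7

Derivation:
Line 1: ['of', 'violin', 'display'] (min_width=17, slack=1)
Line 2: ['release', 'a', 'evening'] (min_width=17, slack=1)
Line 3: ['fast', 'line'] (min_width=9, slack=9)
Line 4: ['childhood', 'bear'] (min_width=14, slack=4)
Line 5: ['were', 'brown', 'python'] (min_width=17, slack=1)
Line 6: ['kitchen', 'deep', 'tired'] (min_width=18, slack=0)
Line 7: ['sea', 'red'] (min_width=7, slack=11)
Total lines: 7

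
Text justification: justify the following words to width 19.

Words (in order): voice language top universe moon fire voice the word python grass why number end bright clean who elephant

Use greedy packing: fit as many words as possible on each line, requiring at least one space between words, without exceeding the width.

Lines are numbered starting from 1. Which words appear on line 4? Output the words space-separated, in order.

Line 1: ['voice', 'language', 'top'] (min_width=18, slack=1)
Line 2: ['universe', 'moon', 'fire'] (min_width=18, slack=1)
Line 3: ['voice', 'the', 'word'] (min_width=14, slack=5)
Line 4: ['python', 'grass', 'why'] (min_width=16, slack=3)
Line 5: ['number', 'end', 'bright'] (min_width=17, slack=2)
Line 6: ['clean', 'who', 'elephant'] (min_width=18, slack=1)

Answer: python grass why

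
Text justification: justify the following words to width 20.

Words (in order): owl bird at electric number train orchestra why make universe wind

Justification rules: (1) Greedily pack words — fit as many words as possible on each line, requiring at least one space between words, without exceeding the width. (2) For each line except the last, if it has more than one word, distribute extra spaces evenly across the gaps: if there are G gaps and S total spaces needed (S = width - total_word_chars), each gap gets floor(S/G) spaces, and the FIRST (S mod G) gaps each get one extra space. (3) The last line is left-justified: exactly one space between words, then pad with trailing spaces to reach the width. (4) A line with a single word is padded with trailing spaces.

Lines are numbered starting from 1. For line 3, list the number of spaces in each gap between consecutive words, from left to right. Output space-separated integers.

Line 1: ['owl', 'bird', 'at', 'electric'] (min_width=20, slack=0)
Line 2: ['number', 'train'] (min_width=12, slack=8)
Line 3: ['orchestra', 'why', 'make'] (min_width=18, slack=2)
Line 4: ['universe', 'wind'] (min_width=13, slack=7)

Answer: 2 2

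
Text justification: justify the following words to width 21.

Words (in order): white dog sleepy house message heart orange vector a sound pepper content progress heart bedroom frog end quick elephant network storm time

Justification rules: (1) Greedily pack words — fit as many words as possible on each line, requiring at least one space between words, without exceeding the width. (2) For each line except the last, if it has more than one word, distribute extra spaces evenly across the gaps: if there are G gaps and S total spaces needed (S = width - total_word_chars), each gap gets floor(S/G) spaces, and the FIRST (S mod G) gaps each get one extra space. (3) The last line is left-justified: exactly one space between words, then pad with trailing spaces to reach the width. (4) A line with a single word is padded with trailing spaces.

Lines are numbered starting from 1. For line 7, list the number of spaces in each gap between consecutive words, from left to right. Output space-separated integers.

Answer: 8

Derivation:
Line 1: ['white', 'dog', 'sleepy'] (min_width=16, slack=5)
Line 2: ['house', 'message', 'heart'] (min_width=19, slack=2)
Line 3: ['orange', 'vector', 'a', 'sound'] (min_width=21, slack=0)
Line 4: ['pepper', 'content'] (min_width=14, slack=7)
Line 5: ['progress', 'heart'] (min_width=14, slack=7)
Line 6: ['bedroom', 'frog', 'end'] (min_width=16, slack=5)
Line 7: ['quick', 'elephant'] (min_width=14, slack=7)
Line 8: ['network', 'storm', 'time'] (min_width=18, slack=3)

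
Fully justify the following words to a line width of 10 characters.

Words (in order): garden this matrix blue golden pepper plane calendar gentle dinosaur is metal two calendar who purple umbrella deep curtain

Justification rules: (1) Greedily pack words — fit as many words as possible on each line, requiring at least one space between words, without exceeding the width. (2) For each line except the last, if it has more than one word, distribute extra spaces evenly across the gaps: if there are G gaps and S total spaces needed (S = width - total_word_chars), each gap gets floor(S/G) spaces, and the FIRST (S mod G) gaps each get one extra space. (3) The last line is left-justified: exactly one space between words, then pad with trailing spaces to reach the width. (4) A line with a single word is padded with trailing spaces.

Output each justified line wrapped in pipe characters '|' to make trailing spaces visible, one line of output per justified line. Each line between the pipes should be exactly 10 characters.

Line 1: ['garden'] (min_width=6, slack=4)
Line 2: ['this'] (min_width=4, slack=6)
Line 3: ['matrix'] (min_width=6, slack=4)
Line 4: ['blue'] (min_width=4, slack=6)
Line 5: ['golden'] (min_width=6, slack=4)
Line 6: ['pepper'] (min_width=6, slack=4)
Line 7: ['plane'] (min_width=5, slack=5)
Line 8: ['calendar'] (min_width=8, slack=2)
Line 9: ['gentle'] (min_width=6, slack=4)
Line 10: ['dinosaur'] (min_width=8, slack=2)
Line 11: ['is', 'metal'] (min_width=8, slack=2)
Line 12: ['two'] (min_width=3, slack=7)
Line 13: ['calendar'] (min_width=8, slack=2)
Line 14: ['who', 'purple'] (min_width=10, slack=0)
Line 15: ['umbrella'] (min_width=8, slack=2)
Line 16: ['deep'] (min_width=4, slack=6)
Line 17: ['curtain'] (min_width=7, slack=3)

Answer: |garden    |
|this      |
|matrix    |
|blue      |
|golden    |
|pepper    |
|plane     |
|calendar  |
|gentle    |
|dinosaur  |
|is   metal|
|two       |
|calendar  |
|who purple|
|umbrella  |
|deep      |
|curtain   |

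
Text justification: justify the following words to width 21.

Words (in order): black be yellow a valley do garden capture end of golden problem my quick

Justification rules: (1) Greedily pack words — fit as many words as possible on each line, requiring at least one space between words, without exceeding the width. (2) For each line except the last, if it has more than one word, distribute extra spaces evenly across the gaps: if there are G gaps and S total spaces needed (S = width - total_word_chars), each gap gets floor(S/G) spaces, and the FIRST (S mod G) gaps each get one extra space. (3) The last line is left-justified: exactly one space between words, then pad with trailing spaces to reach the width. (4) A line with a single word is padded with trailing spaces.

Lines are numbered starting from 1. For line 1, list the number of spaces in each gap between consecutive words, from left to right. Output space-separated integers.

Answer: 3 2 2

Derivation:
Line 1: ['black', 'be', 'yellow', 'a'] (min_width=17, slack=4)
Line 2: ['valley', 'do', 'garden'] (min_width=16, slack=5)
Line 3: ['capture', 'end', 'of', 'golden'] (min_width=21, slack=0)
Line 4: ['problem', 'my', 'quick'] (min_width=16, slack=5)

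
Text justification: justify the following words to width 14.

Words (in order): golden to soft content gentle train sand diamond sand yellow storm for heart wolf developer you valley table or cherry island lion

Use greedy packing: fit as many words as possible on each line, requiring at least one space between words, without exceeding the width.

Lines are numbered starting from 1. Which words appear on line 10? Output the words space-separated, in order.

Line 1: ['golden', 'to', 'soft'] (min_width=14, slack=0)
Line 2: ['content', 'gentle'] (min_width=14, slack=0)
Line 3: ['train', 'sand'] (min_width=10, slack=4)
Line 4: ['diamond', 'sand'] (min_width=12, slack=2)
Line 5: ['yellow', 'storm'] (min_width=12, slack=2)
Line 6: ['for', 'heart', 'wolf'] (min_width=14, slack=0)
Line 7: ['developer', 'you'] (min_width=13, slack=1)
Line 8: ['valley', 'table'] (min_width=12, slack=2)
Line 9: ['or', 'cherry'] (min_width=9, slack=5)
Line 10: ['island', 'lion'] (min_width=11, slack=3)

Answer: island lion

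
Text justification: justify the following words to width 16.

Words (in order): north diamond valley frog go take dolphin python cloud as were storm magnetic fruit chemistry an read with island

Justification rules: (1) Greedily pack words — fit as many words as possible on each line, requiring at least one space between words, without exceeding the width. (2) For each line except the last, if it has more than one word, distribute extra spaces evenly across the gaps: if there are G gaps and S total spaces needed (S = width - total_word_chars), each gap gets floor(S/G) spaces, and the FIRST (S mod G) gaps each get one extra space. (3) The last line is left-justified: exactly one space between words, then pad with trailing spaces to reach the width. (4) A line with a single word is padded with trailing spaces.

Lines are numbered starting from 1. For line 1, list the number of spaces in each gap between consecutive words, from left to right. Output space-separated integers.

Line 1: ['north', 'diamond'] (min_width=13, slack=3)
Line 2: ['valley', 'frog', 'go'] (min_width=14, slack=2)
Line 3: ['take', 'dolphin'] (min_width=12, slack=4)
Line 4: ['python', 'cloud', 'as'] (min_width=15, slack=1)
Line 5: ['were', 'storm'] (min_width=10, slack=6)
Line 6: ['magnetic', 'fruit'] (min_width=14, slack=2)
Line 7: ['chemistry', 'an'] (min_width=12, slack=4)
Line 8: ['read', 'with', 'island'] (min_width=16, slack=0)

Answer: 4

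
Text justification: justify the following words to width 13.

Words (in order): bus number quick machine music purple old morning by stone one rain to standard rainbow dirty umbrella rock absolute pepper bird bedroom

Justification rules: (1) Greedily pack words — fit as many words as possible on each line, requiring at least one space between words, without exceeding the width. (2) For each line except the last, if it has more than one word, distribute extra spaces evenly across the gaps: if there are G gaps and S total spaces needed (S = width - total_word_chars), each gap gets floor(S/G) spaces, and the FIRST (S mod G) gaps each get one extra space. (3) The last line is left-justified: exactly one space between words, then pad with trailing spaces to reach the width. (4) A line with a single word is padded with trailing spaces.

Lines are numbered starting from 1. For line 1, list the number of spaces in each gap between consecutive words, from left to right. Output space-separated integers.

Line 1: ['bus', 'number'] (min_width=10, slack=3)
Line 2: ['quick', 'machine'] (min_width=13, slack=0)
Line 3: ['music', 'purple'] (min_width=12, slack=1)
Line 4: ['old', 'morning'] (min_width=11, slack=2)
Line 5: ['by', 'stone', 'one'] (min_width=12, slack=1)
Line 6: ['rain', 'to'] (min_width=7, slack=6)
Line 7: ['standard'] (min_width=8, slack=5)
Line 8: ['rainbow', 'dirty'] (min_width=13, slack=0)
Line 9: ['umbrella', 'rock'] (min_width=13, slack=0)
Line 10: ['absolute'] (min_width=8, slack=5)
Line 11: ['pepper', 'bird'] (min_width=11, slack=2)
Line 12: ['bedroom'] (min_width=7, slack=6)

Answer: 4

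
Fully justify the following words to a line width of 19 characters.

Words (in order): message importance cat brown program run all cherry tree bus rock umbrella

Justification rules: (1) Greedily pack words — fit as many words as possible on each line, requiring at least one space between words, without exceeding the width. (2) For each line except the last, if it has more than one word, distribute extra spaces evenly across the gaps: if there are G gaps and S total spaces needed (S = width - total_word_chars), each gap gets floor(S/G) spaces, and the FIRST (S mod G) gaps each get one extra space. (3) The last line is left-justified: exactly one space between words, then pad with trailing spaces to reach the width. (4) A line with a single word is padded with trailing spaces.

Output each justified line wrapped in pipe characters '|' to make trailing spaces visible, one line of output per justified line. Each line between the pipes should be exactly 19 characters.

Answer: |message  importance|
|cat  brown  program|
|run all cherry tree|
|bus rock umbrella  |

Derivation:
Line 1: ['message', 'importance'] (min_width=18, slack=1)
Line 2: ['cat', 'brown', 'program'] (min_width=17, slack=2)
Line 3: ['run', 'all', 'cherry', 'tree'] (min_width=19, slack=0)
Line 4: ['bus', 'rock', 'umbrella'] (min_width=17, slack=2)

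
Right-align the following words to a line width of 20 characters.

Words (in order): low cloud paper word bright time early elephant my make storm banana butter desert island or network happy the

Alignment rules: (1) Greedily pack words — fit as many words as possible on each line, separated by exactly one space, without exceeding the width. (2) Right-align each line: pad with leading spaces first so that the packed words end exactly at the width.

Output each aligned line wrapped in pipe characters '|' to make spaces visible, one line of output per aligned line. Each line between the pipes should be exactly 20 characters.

Answer: |low cloud paper word|
|   bright time early|
|    elephant my make|
| storm banana butter|
|    desert island or|
|   network happy the|

Derivation:
Line 1: ['low', 'cloud', 'paper', 'word'] (min_width=20, slack=0)
Line 2: ['bright', 'time', 'early'] (min_width=17, slack=3)
Line 3: ['elephant', 'my', 'make'] (min_width=16, slack=4)
Line 4: ['storm', 'banana', 'butter'] (min_width=19, slack=1)
Line 5: ['desert', 'island', 'or'] (min_width=16, slack=4)
Line 6: ['network', 'happy', 'the'] (min_width=17, slack=3)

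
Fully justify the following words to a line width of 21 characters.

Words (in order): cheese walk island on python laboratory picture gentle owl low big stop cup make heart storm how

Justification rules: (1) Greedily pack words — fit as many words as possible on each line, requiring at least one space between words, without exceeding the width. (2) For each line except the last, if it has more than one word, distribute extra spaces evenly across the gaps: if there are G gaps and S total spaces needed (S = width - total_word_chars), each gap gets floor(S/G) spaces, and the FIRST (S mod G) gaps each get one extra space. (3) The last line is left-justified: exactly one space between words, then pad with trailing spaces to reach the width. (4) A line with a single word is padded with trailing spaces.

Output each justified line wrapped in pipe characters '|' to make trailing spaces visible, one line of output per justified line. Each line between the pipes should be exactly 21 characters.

Answer: |cheese walk island on|
|python     laboratory|
|picture   gentle  owl|
|low big stop cup make|
|heart storm how      |

Derivation:
Line 1: ['cheese', 'walk', 'island', 'on'] (min_width=21, slack=0)
Line 2: ['python', 'laboratory'] (min_width=17, slack=4)
Line 3: ['picture', 'gentle', 'owl'] (min_width=18, slack=3)
Line 4: ['low', 'big', 'stop', 'cup', 'make'] (min_width=21, slack=0)
Line 5: ['heart', 'storm', 'how'] (min_width=15, slack=6)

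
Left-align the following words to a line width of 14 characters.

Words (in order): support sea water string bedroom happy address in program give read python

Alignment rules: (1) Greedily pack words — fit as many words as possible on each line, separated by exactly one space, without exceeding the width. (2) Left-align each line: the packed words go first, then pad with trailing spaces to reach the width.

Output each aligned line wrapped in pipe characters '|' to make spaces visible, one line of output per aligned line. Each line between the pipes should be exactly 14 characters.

Line 1: ['support', 'sea'] (min_width=11, slack=3)
Line 2: ['water', 'string'] (min_width=12, slack=2)
Line 3: ['bedroom', 'happy'] (min_width=13, slack=1)
Line 4: ['address', 'in'] (min_width=10, slack=4)
Line 5: ['program', 'give'] (min_width=12, slack=2)
Line 6: ['read', 'python'] (min_width=11, slack=3)

Answer: |support sea   |
|water string  |
|bedroom happy |
|address in    |
|program give  |
|read python   |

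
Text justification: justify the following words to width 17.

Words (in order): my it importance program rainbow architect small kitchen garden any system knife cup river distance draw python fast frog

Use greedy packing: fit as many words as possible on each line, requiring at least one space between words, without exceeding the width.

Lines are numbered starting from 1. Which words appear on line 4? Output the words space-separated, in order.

Line 1: ['my', 'it', 'importance'] (min_width=16, slack=1)
Line 2: ['program', 'rainbow'] (min_width=15, slack=2)
Line 3: ['architect', 'small'] (min_width=15, slack=2)
Line 4: ['kitchen', 'garden'] (min_width=14, slack=3)
Line 5: ['any', 'system', 'knife'] (min_width=16, slack=1)
Line 6: ['cup', 'river'] (min_width=9, slack=8)
Line 7: ['distance', 'draw'] (min_width=13, slack=4)
Line 8: ['python', 'fast', 'frog'] (min_width=16, slack=1)

Answer: kitchen garden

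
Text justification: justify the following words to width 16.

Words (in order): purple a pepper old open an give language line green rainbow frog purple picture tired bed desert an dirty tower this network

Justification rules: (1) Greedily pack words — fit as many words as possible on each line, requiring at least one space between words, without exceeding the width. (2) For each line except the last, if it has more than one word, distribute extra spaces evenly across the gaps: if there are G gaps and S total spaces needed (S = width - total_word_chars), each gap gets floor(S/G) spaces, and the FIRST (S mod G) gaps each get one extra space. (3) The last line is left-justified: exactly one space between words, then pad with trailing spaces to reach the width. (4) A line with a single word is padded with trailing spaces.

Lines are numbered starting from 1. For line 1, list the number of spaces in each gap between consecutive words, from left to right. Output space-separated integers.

Line 1: ['purple', 'a', 'pepper'] (min_width=15, slack=1)
Line 2: ['old', 'open', 'an', 'give'] (min_width=16, slack=0)
Line 3: ['language', 'line'] (min_width=13, slack=3)
Line 4: ['green', 'rainbow'] (min_width=13, slack=3)
Line 5: ['frog', 'purple'] (min_width=11, slack=5)
Line 6: ['picture', 'tired'] (min_width=13, slack=3)
Line 7: ['bed', 'desert', 'an'] (min_width=13, slack=3)
Line 8: ['dirty', 'tower', 'this'] (min_width=16, slack=0)
Line 9: ['network'] (min_width=7, slack=9)

Answer: 2 1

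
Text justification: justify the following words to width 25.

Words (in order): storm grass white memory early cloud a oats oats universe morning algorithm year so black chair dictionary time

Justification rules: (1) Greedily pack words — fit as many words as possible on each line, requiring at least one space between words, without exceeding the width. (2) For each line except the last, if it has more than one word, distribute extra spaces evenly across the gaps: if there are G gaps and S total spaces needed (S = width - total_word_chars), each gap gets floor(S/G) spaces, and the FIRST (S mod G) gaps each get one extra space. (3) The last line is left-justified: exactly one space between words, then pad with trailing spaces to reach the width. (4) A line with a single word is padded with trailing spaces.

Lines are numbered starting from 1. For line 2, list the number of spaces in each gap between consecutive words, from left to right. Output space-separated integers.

Answer: 2 2 1 1

Derivation:
Line 1: ['storm', 'grass', 'white', 'memory'] (min_width=24, slack=1)
Line 2: ['early', 'cloud', 'a', 'oats', 'oats'] (min_width=23, slack=2)
Line 3: ['universe', 'morning'] (min_width=16, slack=9)
Line 4: ['algorithm', 'year', 'so', 'black'] (min_width=23, slack=2)
Line 5: ['chair', 'dictionary', 'time'] (min_width=21, slack=4)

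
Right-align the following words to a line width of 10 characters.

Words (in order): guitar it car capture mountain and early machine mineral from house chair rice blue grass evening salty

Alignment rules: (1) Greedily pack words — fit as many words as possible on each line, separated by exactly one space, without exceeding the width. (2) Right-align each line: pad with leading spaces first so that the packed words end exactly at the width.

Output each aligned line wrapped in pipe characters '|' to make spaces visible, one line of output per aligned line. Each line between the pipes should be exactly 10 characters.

Line 1: ['guitar', 'it'] (min_width=9, slack=1)
Line 2: ['car'] (min_width=3, slack=7)
Line 3: ['capture'] (min_width=7, slack=3)
Line 4: ['mountain'] (min_width=8, slack=2)
Line 5: ['and', 'early'] (min_width=9, slack=1)
Line 6: ['machine'] (min_width=7, slack=3)
Line 7: ['mineral'] (min_width=7, slack=3)
Line 8: ['from', 'house'] (min_width=10, slack=0)
Line 9: ['chair', 'rice'] (min_width=10, slack=0)
Line 10: ['blue', 'grass'] (min_width=10, slack=0)
Line 11: ['evening'] (min_width=7, slack=3)
Line 12: ['salty'] (min_width=5, slack=5)

Answer: | guitar it|
|       car|
|   capture|
|  mountain|
| and early|
|   machine|
|   mineral|
|from house|
|chair rice|
|blue grass|
|   evening|
|     salty|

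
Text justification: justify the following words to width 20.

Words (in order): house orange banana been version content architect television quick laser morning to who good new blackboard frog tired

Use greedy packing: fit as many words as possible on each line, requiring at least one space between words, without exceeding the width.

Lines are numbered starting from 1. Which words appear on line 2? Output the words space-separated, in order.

Line 1: ['house', 'orange', 'banana'] (min_width=19, slack=1)
Line 2: ['been', 'version', 'content'] (min_width=20, slack=0)
Line 3: ['architect', 'television'] (min_width=20, slack=0)
Line 4: ['quick', 'laser', 'morning'] (min_width=19, slack=1)
Line 5: ['to', 'who', 'good', 'new'] (min_width=15, slack=5)
Line 6: ['blackboard', 'frog'] (min_width=15, slack=5)
Line 7: ['tired'] (min_width=5, slack=15)

Answer: been version content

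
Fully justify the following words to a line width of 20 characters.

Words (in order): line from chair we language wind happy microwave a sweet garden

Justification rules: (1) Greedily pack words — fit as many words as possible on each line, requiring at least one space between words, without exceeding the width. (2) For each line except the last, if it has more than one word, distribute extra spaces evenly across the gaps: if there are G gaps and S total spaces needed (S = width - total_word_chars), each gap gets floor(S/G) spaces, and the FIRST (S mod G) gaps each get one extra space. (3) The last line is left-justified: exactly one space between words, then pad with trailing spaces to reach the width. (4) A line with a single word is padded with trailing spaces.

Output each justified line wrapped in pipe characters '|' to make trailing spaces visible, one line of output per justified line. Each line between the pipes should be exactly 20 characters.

Answer: |line  from  chair we|
|language  wind happy|
|microwave   a  sweet|
|garden              |

Derivation:
Line 1: ['line', 'from', 'chair', 'we'] (min_width=18, slack=2)
Line 2: ['language', 'wind', 'happy'] (min_width=19, slack=1)
Line 3: ['microwave', 'a', 'sweet'] (min_width=17, slack=3)
Line 4: ['garden'] (min_width=6, slack=14)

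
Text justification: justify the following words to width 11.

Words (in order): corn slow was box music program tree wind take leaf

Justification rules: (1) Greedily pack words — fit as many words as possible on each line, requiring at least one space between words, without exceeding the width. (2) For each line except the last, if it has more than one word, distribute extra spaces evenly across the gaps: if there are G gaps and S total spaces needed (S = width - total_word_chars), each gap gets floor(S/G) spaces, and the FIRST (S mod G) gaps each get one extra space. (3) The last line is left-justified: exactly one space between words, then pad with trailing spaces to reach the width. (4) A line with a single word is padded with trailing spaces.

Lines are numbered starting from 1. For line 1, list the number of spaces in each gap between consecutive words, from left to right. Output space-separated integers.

Answer: 3

Derivation:
Line 1: ['corn', 'slow'] (min_width=9, slack=2)
Line 2: ['was', 'box'] (min_width=7, slack=4)
Line 3: ['music'] (min_width=5, slack=6)
Line 4: ['program'] (min_width=7, slack=4)
Line 5: ['tree', 'wind'] (min_width=9, slack=2)
Line 6: ['take', 'leaf'] (min_width=9, slack=2)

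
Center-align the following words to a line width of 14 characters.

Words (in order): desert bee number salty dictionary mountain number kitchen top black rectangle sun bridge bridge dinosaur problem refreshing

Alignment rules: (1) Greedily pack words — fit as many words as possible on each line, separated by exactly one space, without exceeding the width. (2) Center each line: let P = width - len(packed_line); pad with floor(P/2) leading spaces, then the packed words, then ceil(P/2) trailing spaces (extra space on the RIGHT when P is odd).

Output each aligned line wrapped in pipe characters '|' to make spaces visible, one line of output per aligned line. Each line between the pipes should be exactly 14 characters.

Line 1: ['desert', 'bee'] (min_width=10, slack=4)
Line 2: ['number', 'salty'] (min_width=12, slack=2)
Line 3: ['dictionary'] (min_width=10, slack=4)
Line 4: ['mountain'] (min_width=8, slack=6)
Line 5: ['number', 'kitchen'] (min_width=14, slack=0)
Line 6: ['top', 'black'] (min_width=9, slack=5)
Line 7: ['rectangle', 'sun'] (min_width=13, slack=1)
Line 8: ['bridge', 'bridge'] (min_width=13, slack=1)
Line 9: ['dinosaur'] (min_width=8, slack=6)
Line 10: ['problem'] (min_width=7, slack=7)
Line 11: ['refreshing'] (min_width=10, slack=4)

Answer: |  desert bee  |
| number salty |
|  dictionary  |
|   mountain   |
|number kitchen|
|  top black   |
|rectangle sun |
|bridge bridge |
|   dinosaur   |
|   problem    |
|  refreshing  |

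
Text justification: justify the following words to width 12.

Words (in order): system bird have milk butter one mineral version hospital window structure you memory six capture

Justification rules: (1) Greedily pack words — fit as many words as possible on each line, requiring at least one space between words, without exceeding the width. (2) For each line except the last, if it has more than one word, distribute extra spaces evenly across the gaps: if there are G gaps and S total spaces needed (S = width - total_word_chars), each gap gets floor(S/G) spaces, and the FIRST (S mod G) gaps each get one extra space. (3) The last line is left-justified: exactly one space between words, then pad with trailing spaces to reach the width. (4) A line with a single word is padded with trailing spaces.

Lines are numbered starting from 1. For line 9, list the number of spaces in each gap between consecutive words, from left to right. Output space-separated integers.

Line 1: ['system', 'bird'] (min_width=11, slack=1)
Line 2: ['have', 'milk'] (min_width=9, slack=3)
Line 3: ['butter', 'one'] (min_width=10, slack=2)
Line 4: ['mineral'] (min_width=7, slack=5)
Line 5: ['version'] (min_width=7, slack=5)
Line 6: ['hospital'] (min_width=8, slack=4)
Line 7: ['window'] (min_width=6, slack=6)
Line 8: ['structure'] (min_width=9, slack=3)
Line 9: ['you', 'memory'] (min_width=10, slack=2)
Line 10: ['six', 'capture'] (min_width=11, slack=1)

Answer: 3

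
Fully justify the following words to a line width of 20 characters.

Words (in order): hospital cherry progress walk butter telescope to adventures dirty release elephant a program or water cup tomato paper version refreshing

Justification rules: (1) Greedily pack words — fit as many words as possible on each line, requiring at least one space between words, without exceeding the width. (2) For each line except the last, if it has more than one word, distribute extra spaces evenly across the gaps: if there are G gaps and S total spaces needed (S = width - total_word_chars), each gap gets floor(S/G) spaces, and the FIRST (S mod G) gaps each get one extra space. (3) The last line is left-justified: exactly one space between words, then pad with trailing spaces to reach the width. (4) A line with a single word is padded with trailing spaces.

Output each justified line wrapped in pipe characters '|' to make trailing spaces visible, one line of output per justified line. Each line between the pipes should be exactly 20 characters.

Answer: |hospital      cherry|
|progress walk butter|
|telescope         to|
|adventures     dirty|
|release  elephant  a|
|program or water cup|
|tomato paper version|
|refreshing          |

Derivation:
Line 1: ['hospital', 'cherry'] (min_width=15, slack=5)
Line 2: ['progress', 'walk', 'butter'] (min_width=20, slack=0)
Line 3: ['telescope', 'to'] (min_width=12, slack=8)
Line 4: ['adventures', 'dirty'] (min_width=16, slack=4)
Line 5: ['release', 'elephant', 'a'] (min_width=18, slack=2)
Line 6: ['program', 'or', 'water', 'cup'] (min_width=20, slack=0)
Line 7: ['tomato', 'paper', 'version'] (min_width=20, slack=0)
Line 8: ['refreshing'] (min_width=10, slack=10)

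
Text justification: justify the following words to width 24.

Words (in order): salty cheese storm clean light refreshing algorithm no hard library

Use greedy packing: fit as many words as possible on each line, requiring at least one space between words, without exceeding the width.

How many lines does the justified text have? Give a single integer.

Answer: 4

Derivation:
Line 1: ['salty', 'cheese', 'storm', 'clean'] (min_width=24, slack=0)
Line 2: ['light', 'refreshing'] (min_width=16, slack=8)
Line 3: ['algorithm', 'no', 'hard'] (min_width=17, slack=7)
Line 4: ['library'] (min_width=7, slack=17)
Total lines: 4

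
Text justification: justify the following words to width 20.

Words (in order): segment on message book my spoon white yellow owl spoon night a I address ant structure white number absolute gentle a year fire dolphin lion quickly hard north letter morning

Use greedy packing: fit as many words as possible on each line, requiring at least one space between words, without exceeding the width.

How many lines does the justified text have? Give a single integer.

Line 1: ['segment', 'on', 'message'] (min_width=18, slack=2)
Line 2: ['book', 'my', 'spoon', 'white'] (min_width=19, slack=1)
Line 3: ['yellow', 'owl', 'spoon'] (min_width=16, slack=4)
Line 4: ['night', 'a', 'I', 'address'] (min_width=17, slack=3)
Line 5: ['ant', 'structure', 'white'] (min_width=19, slack=1)
Line 6: ['number', 'absolute'] (min_width=15, slack=5)
Line 7: ['gentle', 'a', 'year', 'fire'] (min_width=18, slack=2)
Line 8: ['dolphin', 'lion', 'quickly'] (min_width=20, slack=0)
Line 9: ['hard', 'north', 'letter'] (min_width=17, slack=3)
Line 10: ['morning'] (min_width=7, slack=13)
Total lines: 10

Answer: 10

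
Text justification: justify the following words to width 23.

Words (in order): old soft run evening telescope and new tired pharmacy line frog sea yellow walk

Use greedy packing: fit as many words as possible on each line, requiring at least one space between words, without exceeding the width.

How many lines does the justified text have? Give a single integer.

Answer: 4

Derivation:
Line 1: ['old', 'soft', 'run', 'evening'] (min_width=20, slack=3)
Line 2: ['telescope', 'and', 'new', 'tired'] (min_width=23, slack=0)
Line 3: ['pharmacy', 'line', 'frog', 'sea'] (min_width=22, slack=1)
Line 4: ['yellow', 'walk'] (min_width=11, slack=12)
Total lines: 4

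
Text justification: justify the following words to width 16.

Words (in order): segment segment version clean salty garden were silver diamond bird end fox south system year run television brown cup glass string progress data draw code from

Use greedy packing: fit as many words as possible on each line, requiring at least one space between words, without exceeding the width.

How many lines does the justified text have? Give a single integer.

Answer: 11

Derivation:
Line 1: ['segment', 'segment'] (min_width=15, slack=1)
Line 2: ['version', 'clean'] (min_width=13, slack=3)
Line 3: ['salty', 'garden'] (min_width=12, slack=4)
Line 4: ['were', 'silver'] (min_width=11, slack=5)
Line 5: ['diamond', 'bird', 'end'] (min_width=16, slack=0)
Line 6: ['fox', 'south', 'system'] (min_width=16, slack=0)
Line 7: ['year', 'run'] (min_width=8, slack=8)
Line 8: ['television', 'brown'] (min_width=16, slack=0)
Line 9: ['cup', 'glass', 'string'] (min_width=16, slack=0)
Line 10: ['progress', 'data'] (min_width=13, slack=3)
Line 11: ['draw', 'code', 'from'] (min_width=14, slack=2)
Total lines: 11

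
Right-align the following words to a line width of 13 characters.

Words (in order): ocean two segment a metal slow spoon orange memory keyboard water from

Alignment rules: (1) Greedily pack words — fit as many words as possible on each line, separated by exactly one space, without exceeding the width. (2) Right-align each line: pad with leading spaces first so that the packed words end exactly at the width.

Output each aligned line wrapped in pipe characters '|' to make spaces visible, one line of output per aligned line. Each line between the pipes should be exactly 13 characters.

Line 1: ['ocean', 'two'] (min_width=9, slack=4)
Line 2: ['segment', 'a'] (min_width=9, slack=4)
Line 3: ['metal', 'slow'] (min_width=10, slack=3)
Line 4: ['spoon', 'orange'] (min_width=12, slack=1)
Line 5: ['memory'] (min_width=6, slack=7)
Line 6: ['keyboard'] (min_width=8, slack=5)
Line 7: ['water', 'from'] (min_width=10, slack=3)

Answer: |    ocean two|
|    segment a|
|   metal slow|
| spoon orange|
|       memory|
|     keyboard|
|   water from|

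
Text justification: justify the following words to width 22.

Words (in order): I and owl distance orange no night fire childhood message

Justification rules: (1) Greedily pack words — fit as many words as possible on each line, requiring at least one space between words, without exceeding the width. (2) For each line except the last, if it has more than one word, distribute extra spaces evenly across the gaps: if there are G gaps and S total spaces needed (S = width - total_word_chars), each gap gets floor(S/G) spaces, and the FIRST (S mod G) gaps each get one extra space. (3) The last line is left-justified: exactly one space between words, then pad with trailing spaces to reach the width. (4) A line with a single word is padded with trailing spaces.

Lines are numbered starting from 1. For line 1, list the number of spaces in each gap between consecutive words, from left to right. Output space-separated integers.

Line 1: ['I', 'and', 'owl', 'distance'] (min_width=18, slack=4)
Line 2: ['orange', 'no', 'night', 'fire'] (min_width=20, slack=2)
Line 3: ['childhood', 'message'] (min_width=17, slack=5)

Answer: 3 2 2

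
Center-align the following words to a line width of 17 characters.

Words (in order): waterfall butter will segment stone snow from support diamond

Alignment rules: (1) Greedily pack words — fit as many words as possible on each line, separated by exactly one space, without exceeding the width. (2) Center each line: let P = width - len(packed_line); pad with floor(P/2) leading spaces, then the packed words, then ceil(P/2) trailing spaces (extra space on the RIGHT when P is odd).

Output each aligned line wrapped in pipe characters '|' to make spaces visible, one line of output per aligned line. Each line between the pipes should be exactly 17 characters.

Line 1: ['waterfall', 'butter'] (min_width=16, slack=1)
Line 2: ['will', 'segment'] (min_width=12, slack=5)
Line 3: ['stone', 'snow', 'from'] (min_width=15, slack=2)
Line 4: ['support', 'diamond'] (min_width=15, slack=2)

Answer: |waterfall butter |
|  will segment   |
| stone snow from |
| support diamond |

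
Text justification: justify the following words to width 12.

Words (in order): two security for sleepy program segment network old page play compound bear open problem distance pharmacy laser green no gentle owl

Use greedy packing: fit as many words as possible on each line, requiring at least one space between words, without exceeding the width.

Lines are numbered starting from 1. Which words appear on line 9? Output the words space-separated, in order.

Answer: problem

Derivation:
Line 1: ['two', 'security'] (min_width=12, slack=0)
Line 2: ['for', 'sleepy'] (min_width=10, slack=2)
Line 3: ['program'] (min_width=7, slack=5)
Line 4: ['segment'] (min_width=7, slack=5)
Line 5: ['network', 'old'] (min_width=11, slack=1)
Line 6: ['page', 'play'] (min_width=9, slack=3)
Line 7: ['compound'] (min_width=8, slack=4)
Line 8: ['bear', 'open'] (min_width=9, slack=3)
Line 9: ['problem'] (min_width=7, slack=5)
Line 10: ['distance'] (min_width=8, slack=4)
Line 11: ['pharmacy'] (min_width=8, slack=4)
Line 12: ['laser', 'green'] (min_width=11, slack=1)
Line 13: ['no', 'gentle'] (min_width=9, slack=3)
Line 14: ['owl'] (min_width=3, slack=9)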